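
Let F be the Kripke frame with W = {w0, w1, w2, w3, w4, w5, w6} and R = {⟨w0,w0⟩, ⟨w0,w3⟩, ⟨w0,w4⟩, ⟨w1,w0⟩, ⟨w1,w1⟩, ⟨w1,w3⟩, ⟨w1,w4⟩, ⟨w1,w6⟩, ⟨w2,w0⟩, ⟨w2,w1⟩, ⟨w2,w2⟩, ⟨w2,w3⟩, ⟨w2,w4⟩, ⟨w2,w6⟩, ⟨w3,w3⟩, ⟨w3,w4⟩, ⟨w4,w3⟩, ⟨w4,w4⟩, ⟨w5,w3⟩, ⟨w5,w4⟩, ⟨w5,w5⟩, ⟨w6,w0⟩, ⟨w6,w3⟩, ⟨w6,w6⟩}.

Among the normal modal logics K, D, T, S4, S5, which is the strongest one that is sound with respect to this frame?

T

Serial (axiom D): yes — every world has a successor (e.g. w0 R w0).
Reflexive (axiom T): yes — every world is R-related to itself.
Transitive (axiom 4): no — w6 R w0 and w0 R w4, but not w6 R w4.
Euclidean (axiom 5): no — w1 R w0 and w1 R w6, but not w0 R w6.
So F validates K, D, T; S4 would additionally require R to be transitive. The strongest is T.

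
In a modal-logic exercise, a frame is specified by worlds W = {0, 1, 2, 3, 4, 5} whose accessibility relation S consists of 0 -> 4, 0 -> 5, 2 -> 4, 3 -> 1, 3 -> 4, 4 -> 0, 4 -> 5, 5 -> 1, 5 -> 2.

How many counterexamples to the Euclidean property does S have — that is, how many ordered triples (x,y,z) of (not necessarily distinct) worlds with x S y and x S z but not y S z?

15

Enumerating: (0,4,4), (0,5,4), (0,5,5), (2,4,4), (3,1,1), (3,1,4), (3,4,1), (3,4,4), (4,0,0), (4,5,0), (4,5,5), (5,1,1), (5,1,2), (5,2,1), (5,2,2).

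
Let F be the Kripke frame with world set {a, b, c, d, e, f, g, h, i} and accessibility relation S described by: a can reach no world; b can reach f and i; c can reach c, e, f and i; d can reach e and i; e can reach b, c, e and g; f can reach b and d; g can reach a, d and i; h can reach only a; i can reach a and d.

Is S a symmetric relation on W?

Symmetric: no — b S i but not i S b.

No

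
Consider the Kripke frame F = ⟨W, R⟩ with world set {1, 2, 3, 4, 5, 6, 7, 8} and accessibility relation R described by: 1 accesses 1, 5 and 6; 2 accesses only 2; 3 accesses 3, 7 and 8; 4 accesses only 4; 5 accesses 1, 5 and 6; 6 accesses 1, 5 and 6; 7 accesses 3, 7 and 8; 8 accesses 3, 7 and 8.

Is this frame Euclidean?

Yes

Euclidean: yes — any two successors of a common world are R-related.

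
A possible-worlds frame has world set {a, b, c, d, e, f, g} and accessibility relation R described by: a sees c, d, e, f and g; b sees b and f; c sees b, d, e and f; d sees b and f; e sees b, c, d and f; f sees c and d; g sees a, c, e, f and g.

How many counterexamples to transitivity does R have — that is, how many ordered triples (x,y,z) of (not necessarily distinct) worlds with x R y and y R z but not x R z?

22

Enumerating: (a,c,b), (a,d,b), (a,e,b), (a,g,a), (b,f,c), (b,f,d), (c,e,c), (c,f,c), (d,f,c), (d,f,d), (e,c,e), (f,c,b), … and 10 more.
Total: 22.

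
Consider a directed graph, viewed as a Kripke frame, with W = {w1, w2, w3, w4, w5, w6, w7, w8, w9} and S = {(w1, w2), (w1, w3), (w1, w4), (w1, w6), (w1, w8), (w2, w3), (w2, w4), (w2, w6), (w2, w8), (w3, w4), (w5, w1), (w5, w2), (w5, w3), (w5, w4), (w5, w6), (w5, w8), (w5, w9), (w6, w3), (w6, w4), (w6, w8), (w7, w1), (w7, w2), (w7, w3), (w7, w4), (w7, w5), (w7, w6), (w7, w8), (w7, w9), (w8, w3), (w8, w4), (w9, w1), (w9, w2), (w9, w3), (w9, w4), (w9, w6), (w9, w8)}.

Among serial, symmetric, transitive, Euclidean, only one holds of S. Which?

Serial: no — w4 has no S-successor.
Symmetric: no — w1 S w2 but not w2 S w1.
Transitive: yes — every two-step S-path is closed by a direct edge.
Euclidean: no — w1 S w3 and w1 S w2, but not w3 S w2.
Only transitive holds.

transitive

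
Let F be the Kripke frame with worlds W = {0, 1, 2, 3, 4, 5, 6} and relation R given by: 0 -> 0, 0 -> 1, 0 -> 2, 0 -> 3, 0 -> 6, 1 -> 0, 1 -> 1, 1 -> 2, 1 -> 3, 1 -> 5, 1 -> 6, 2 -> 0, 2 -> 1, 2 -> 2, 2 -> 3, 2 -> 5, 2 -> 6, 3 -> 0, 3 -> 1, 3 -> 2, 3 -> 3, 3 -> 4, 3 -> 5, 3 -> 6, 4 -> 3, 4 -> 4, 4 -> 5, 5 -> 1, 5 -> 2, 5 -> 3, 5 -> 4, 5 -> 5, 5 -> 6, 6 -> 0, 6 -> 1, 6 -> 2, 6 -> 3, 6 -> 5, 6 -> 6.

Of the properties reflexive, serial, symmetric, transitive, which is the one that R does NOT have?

transitive

Reflexive: yes — every world is R-related to itself.
Serial: yes — every world has a successor (e.g. 0 R 0).
Symmetric: yes — every pair in R has its reverse in R.
Transitive: no — 0 R 1 and 1 R 5, but not 0 R 5.
Only transitive fails.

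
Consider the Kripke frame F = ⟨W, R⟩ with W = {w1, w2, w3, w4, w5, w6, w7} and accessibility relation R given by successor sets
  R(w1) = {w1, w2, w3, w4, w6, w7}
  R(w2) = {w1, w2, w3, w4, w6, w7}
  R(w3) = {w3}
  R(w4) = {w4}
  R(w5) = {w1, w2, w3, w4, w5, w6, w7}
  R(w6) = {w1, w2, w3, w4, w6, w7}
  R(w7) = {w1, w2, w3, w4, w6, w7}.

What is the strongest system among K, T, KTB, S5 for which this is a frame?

T

Reflexive (axiom T): yes — every world is R-related to itself.
Symmetric (axiom B): no — w1 R w3 but not w3 R w1.
Euclidean (axiom 5): no — w1 R w3 and w1 R w2, but not w3 R w2.
So F validates K, T; KTB would additionally require R to be symmetric. The strongest is T.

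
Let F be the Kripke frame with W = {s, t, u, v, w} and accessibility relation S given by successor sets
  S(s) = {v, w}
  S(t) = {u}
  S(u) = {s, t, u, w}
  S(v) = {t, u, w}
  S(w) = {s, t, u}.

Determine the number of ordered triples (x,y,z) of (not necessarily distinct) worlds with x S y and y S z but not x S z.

14

Enumerating: (s,v,t), (s,v,u), (s,w,s), (s,w,t), (s,w,u), (t,u,s), (t,u,t), (t,u,w), (u,s,v), (v,u,s), (v,w,s), (w,s,v), (w,s,w), (w,u,w).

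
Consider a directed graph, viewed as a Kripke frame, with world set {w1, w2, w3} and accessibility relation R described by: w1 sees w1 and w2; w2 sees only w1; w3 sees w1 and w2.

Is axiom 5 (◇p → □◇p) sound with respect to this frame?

No

By correspondence theory, 5 is valid on a frame iff R is Euclidean.
Euclidean: no — w1 R w2 and w1 R w2, but not w2 R w2.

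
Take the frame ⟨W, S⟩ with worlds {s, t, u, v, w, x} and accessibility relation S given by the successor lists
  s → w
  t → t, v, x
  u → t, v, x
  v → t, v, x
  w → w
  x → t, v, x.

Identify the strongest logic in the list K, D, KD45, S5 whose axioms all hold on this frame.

Serial (axiom D): yes — every world has a successor (e.g. s S w).
Euclidean (axiom 5): yes — any two successors of a common world are S-related.
Transitive (axiom 4): yes — every two-step S-path is closed by a direct edge.
Reflexive (axiom T): no — s is not related to itself.
So F validates K, D, KD45; S5 would additionally require S to be reflexive. The strongest is KD45.

KD45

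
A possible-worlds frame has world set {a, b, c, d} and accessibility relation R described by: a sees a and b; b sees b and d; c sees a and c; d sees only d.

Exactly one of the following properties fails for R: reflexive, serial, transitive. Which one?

Reflexive: yes — every world is R-related to itself.
Serial: yes — every world has a successor (e.g. a R a).
Transitive: no — a R b and b R d, but not a R d.
Only transitive fails.

transitive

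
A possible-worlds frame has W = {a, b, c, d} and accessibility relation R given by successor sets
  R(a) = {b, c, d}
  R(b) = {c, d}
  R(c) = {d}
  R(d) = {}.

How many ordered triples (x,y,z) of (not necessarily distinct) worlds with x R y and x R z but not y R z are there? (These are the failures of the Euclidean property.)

10

Enumerating: (a,b,b), (a,c,b), (a,c,c), (a,d,b), (a,d,c), (a,d,d), (b,c,c), (b,d,c), (b,d,d), (c,d,d).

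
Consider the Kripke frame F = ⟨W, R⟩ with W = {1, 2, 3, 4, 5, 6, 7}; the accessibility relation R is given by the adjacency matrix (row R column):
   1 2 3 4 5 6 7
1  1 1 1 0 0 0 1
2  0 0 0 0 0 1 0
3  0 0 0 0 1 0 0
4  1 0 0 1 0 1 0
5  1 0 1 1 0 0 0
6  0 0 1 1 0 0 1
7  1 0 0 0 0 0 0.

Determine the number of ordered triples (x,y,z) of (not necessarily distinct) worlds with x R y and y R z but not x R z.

Enumerating: (1,2,6), (1,3,5), (2,6,3), (2,6,4), (2,6,7), (3,5,1), (3,5,3), (3,5,4), (4,1,2), (4,1,3), (4,1,7), (4,6,3), … and 12 more.
Total: 24.

24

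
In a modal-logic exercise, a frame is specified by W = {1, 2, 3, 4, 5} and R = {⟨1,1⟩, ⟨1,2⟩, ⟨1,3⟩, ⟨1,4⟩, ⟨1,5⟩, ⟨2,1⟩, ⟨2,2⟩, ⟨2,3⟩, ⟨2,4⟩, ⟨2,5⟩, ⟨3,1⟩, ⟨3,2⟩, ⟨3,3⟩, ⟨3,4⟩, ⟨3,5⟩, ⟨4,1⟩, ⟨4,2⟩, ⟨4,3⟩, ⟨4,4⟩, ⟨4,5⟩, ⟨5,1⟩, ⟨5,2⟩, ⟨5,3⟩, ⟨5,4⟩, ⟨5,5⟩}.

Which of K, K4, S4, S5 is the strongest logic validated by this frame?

S5

Transitive (axiom 4): yes — every two-step R-path is closed by a direct edge.
Reflexive (axiom T): yes — every world is R-related to itself.
Euclidean (axiom 5): yes — any two successors of a common world are R-related.
So F validates K, K4, S4, S5. The strongest is S5.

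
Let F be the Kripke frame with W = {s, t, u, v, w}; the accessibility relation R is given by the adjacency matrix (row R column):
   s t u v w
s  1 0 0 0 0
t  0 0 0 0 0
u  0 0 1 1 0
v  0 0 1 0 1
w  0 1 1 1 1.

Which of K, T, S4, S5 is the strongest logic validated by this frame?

K

Reflexive (axiom T): no — t is not related to itself.
Transitive (axiom 4): no — u R v and v R w, but not u R w.
Euclidean (axiom 5): no — v R u and v R w, but not u R w.
So F validates K; T would additionally require R to be reflexive. The strongest is K.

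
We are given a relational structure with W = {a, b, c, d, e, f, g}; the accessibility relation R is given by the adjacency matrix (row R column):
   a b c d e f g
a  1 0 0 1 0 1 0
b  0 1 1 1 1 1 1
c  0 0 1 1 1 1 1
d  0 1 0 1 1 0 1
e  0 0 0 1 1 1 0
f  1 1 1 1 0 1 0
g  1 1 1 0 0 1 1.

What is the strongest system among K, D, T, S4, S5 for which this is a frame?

Serial (axiom D): yes — every world has a successor (e.g. a R a).
Reflexive (axiom T): yes — every world is R-related to itself.
Transitive (axiom 4): no — a R d and d R b, but not a R b.
Euclidean (axiom 5): no — a R d and a R f, but not d R f.
So F validates K, D, T; S4 would additionally require R to be transitive. The strongest is T.

T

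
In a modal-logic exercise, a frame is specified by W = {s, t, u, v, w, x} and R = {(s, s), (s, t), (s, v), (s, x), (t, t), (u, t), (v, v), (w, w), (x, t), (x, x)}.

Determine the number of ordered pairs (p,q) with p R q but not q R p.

5

Enumerating: (s,t), (s,v), (s,x), (u,t), (x,t).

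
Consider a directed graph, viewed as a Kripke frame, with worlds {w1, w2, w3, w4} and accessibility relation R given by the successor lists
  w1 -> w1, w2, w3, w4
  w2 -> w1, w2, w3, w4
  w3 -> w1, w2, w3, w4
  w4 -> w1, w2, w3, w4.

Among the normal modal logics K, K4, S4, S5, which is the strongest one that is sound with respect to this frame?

Transitive (axiom 4): yes — every two-step R-path is closed by a direct edge.
Reflexive (axiom T): yes — every world is R-related to itself.
Euclidean (axiom 5): yes — any two successors of a common world are R-related.
So F validates K, K4, S4, S5. The strongest is S5.

S5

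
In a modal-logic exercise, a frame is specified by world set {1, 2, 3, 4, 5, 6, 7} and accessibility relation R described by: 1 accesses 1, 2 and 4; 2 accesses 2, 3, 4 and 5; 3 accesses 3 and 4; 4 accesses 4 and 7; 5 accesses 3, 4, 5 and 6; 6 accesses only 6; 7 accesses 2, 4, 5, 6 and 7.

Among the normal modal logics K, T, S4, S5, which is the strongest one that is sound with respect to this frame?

T

Reflexive (axiom T): yes — every world is R-related to itself.
Transitive (axiom 4): no — 1 R 2 and 2 R 3, but not 1 R 3.
Euclidean (axiom 5): no — 1 R 4 and 1 R 2, but not 4 R 2.
So F validates K, T; S4 would additionally require R to be transitive. The strongest is T.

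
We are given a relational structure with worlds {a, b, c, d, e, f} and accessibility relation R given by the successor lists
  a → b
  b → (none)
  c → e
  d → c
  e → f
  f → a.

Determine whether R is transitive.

No

Transitive: no — c R e and e R f, but not c R f.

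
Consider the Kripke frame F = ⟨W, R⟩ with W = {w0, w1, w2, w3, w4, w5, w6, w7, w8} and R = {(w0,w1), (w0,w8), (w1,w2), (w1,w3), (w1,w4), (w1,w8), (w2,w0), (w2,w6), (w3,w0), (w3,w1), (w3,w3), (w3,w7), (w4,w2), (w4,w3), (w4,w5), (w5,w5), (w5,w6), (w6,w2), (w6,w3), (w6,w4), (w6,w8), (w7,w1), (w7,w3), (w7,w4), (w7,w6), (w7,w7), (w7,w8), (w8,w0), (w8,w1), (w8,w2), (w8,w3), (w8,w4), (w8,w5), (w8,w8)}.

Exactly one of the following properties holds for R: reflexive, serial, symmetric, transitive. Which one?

serial

Reflexive: no — w0 is not related to itself.
Serial: yes — every world has a successor (e.g. w0 R w1).
Symmetric: no — w0 R w1 but not w1 R w0.
Transitive: no — w0 R w1 and w1 R w2, but not w0 R w2.
Only serial holds.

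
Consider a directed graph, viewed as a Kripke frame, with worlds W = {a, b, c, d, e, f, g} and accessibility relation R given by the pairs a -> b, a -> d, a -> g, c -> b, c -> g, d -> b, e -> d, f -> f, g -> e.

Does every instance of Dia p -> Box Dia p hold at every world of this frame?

The schema 5 characterises exactly the Euclidean frames.
Euclidean: no — a R b and a R d, but not b R d.

No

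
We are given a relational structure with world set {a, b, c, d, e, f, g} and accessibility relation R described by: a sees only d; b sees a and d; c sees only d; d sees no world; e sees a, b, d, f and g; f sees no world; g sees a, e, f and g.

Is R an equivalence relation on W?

No

Reflexive: no — a is not related to itself.
Symmetric: no — a R d but not d R a.
Transitive: no — g R a and a R d, but not g R d.
So R is not an equivalence relation.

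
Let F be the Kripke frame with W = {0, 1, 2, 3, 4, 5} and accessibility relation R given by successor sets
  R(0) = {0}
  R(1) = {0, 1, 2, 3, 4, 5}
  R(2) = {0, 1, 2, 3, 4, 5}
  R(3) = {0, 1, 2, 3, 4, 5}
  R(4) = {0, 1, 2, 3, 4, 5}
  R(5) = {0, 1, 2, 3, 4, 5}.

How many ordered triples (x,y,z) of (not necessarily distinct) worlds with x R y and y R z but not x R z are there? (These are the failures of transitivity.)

0

R is transitive; there are no such tuples.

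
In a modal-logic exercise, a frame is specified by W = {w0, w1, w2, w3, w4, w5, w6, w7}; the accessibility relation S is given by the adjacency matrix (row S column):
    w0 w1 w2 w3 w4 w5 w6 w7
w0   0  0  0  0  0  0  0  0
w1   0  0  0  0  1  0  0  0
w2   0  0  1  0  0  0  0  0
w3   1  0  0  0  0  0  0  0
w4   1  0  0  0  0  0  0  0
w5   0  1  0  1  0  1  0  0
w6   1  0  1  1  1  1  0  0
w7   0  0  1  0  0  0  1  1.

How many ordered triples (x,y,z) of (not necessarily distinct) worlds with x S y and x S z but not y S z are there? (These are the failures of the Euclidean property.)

Enumerating: (w1,w4,w4), (w3,w0,w0), (w4,w0,w0), (w5,w1,w1), (w5,w1,w3), (w5,w1,w5), (w5,w3,w1), (w5,w3,w3), (w5,w3,w5), (w6,w0,w0), (w6,w0,w2), (w6,w0,w3), … and 21 more.
Total: 33.

33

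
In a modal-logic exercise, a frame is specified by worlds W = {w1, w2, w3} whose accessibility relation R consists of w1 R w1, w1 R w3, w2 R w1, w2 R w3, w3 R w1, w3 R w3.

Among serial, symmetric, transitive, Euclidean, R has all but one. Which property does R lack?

symmetric

Serial: yes — every world has a successor (e.g. w1 R w1).
Symmetric: no — w2 R w1 but not w1 R w2.
Transitive: yes — every two-step R-path is closed by a direct edge.
Euclidean: yes — any two successors of a common world are R-related.
Only symmetric fails.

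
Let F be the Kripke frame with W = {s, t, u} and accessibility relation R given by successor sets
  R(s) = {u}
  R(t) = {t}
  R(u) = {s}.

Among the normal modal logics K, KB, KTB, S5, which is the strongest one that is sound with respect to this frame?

Symmetric (axiom B): yes — every pair in R has its reverse in R.
Reflexive (axiom T): no — s is not related to itself.
Euclidean (axiom 5): no — s R u and s R u, but not u R u.
So F validates K, KB; KTB would additionally require R to be reflexive. The strongest is KB.

KB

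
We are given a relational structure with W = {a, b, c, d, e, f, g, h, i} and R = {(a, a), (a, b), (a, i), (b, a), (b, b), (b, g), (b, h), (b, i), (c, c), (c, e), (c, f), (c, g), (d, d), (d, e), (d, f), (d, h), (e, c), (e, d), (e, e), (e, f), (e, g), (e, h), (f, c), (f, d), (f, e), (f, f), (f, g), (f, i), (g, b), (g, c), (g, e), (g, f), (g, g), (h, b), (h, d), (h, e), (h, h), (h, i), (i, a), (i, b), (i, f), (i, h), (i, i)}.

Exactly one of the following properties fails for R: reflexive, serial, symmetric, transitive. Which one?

Reflexive: yes — every world is R-related to itself.
Serial: yes — every world has a successor (e.g. a R a).
Symmetric: yes — every pair in R has its reverse in R.
Transitive: no — a R b and b R g, but not a R g.
Only transitive fails.

transitive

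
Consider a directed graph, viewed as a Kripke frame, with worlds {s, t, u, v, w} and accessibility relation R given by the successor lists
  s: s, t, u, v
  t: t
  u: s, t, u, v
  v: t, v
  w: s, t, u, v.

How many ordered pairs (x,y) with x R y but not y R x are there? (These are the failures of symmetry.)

9

Enumerating: (s,t), (s,v), (u,t), (u,v), (v,t), (w,s), (w,t), (w,u), (w,v).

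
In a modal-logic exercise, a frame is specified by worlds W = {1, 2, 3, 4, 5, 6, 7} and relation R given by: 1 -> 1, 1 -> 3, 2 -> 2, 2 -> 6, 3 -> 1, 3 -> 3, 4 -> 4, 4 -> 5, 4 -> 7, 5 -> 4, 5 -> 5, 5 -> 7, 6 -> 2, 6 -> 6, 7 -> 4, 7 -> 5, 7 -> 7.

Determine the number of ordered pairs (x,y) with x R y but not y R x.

0

R is symmetric; there are no such tuples.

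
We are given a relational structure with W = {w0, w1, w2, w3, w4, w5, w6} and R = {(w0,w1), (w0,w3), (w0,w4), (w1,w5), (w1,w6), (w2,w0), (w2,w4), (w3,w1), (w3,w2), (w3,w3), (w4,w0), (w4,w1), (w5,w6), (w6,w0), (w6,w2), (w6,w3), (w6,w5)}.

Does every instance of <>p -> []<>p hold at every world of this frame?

The schema 5 characterises exactly the Euclidean frames.
Euclidean: no — w0 R w1 and w0 R w3, but not w1 R w3.

No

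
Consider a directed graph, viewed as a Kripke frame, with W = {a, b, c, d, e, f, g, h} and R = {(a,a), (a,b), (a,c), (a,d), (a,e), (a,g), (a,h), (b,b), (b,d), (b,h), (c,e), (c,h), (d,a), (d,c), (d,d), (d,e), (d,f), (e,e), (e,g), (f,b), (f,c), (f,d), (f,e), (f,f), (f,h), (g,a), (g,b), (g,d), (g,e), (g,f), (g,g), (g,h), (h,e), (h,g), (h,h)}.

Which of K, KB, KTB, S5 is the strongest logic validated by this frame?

Symmetric (axiom B): no — a R b but not b R a.
Reflexive (axiom T): no — c is not related to itself.
Euclidean (axiom 5): no — a R b and a R c, but not b R c.
So F validates K; KB would additionally require R to be symmetric. The strongest is K.

K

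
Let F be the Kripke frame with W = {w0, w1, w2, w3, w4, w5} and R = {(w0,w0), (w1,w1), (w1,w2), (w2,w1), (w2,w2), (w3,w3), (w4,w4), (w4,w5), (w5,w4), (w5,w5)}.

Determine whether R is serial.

Yes

Serial: yes — every world has a successor (e.g. w0 R w0).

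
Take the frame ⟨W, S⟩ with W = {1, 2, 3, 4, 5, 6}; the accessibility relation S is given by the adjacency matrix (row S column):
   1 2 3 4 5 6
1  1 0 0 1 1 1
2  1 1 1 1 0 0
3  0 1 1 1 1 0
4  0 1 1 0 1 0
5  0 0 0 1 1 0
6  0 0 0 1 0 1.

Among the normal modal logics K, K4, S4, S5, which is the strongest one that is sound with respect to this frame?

K

Transitive (axiom 4): no — 1 S 4 and 4 S 2, but not 1 S 2.
Reflexive (axiom T): no — 4 is not related to itself.
Euclidean (axiom 5): no — 1 S 4 and 1 S 6, but not 4 S 6.
So F validates K; K4 would additionally require S to be transitive. The strongest is K.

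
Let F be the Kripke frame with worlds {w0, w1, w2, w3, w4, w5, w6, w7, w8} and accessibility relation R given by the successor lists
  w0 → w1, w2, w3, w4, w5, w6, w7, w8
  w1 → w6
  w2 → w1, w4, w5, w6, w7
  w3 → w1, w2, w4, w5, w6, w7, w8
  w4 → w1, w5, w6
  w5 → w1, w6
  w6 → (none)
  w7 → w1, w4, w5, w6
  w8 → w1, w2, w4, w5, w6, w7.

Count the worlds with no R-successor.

Enumerating: w6.

1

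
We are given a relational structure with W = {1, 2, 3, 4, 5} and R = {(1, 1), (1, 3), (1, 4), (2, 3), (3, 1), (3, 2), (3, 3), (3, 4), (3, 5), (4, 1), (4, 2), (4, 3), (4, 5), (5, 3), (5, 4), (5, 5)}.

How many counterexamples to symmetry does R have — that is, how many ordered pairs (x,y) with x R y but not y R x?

Enumerating: (4,2).

1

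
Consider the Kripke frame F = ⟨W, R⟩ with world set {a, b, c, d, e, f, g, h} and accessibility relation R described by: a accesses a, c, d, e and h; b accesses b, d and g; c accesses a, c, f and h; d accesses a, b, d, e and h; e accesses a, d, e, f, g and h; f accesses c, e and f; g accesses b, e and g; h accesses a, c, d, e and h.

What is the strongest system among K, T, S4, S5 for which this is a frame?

T

Reflexive (axiom T): yes — every world is R-related to itself.
Transitive (axiom 4): no — a R c and c R f, but not a R f.
Euclidean (axiom 5): no — a R c and a R d, but not c R d.
So F validates K, T; S4 would additionally require R to be transitive. The strongest is T.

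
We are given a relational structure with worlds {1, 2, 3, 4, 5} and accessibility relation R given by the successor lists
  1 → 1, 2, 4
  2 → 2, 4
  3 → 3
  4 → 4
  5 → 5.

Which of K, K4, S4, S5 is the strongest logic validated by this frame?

Transitive (axiom 4): yes — every two-step R-path is closed by a direct edge.
Reflexive (axiom T): yes — every world is R-related to itself.
Euclidean (axiom 5): no — 1 R 4 and 1 R 2, but not 4 R 2.
So F validates K, K4, S4; S5 would additionally require R to be Euclidean. The strongest is S4.

S4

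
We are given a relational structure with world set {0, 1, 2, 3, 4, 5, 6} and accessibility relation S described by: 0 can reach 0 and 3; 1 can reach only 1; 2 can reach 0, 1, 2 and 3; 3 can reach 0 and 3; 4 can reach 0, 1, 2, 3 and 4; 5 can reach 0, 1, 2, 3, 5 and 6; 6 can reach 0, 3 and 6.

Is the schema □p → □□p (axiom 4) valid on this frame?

Yes

The schema 4 characterises exactly the transitive frames.
Transitive: yes — every two-step S-path is closed by a direct edge.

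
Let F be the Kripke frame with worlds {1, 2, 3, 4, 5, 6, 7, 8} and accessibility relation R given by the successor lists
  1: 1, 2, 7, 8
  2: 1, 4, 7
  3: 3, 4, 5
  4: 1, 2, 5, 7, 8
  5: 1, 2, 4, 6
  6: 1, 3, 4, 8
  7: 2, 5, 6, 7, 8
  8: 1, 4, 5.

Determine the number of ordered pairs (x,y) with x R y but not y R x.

Enumerating: (1,7), (3,4), (3,5), (4,1), (4,7), (5,1), (5,2), (5,6), (6,1), (6,3), (6,4), (6,8), (7,5), (7,6), (7,8), (8,5).

16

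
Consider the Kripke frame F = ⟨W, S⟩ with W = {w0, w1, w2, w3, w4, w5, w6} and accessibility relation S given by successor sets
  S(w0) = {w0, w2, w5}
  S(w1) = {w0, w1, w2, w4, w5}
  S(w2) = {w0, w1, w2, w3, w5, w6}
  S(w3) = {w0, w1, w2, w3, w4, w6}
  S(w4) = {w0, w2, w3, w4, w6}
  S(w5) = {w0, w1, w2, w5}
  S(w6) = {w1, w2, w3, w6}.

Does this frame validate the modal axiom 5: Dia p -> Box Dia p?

No

Axiom 5 corresponds to the accessibility relation being Euclidean.
Euclidean: no — w1 S w0 and w1 S w4, but not w0 S w4.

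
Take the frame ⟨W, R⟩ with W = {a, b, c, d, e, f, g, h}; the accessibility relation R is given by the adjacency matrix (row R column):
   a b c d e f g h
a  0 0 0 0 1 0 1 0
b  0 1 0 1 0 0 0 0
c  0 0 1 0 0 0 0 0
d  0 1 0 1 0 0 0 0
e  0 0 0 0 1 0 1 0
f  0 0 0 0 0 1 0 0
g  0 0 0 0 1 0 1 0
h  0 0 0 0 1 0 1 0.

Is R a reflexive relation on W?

No

Reflexive: no — a is not related to itself.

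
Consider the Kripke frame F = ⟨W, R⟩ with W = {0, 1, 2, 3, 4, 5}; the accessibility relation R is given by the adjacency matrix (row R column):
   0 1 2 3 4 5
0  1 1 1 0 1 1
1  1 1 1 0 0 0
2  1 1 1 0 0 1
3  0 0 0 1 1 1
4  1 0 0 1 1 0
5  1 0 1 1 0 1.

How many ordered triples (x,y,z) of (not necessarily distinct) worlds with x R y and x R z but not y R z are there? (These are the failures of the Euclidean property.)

18

Enumerating: (0,1,4), (0,1,5), (0,2,4), (0,4,1), (0,4,2), (0,4,5), (0,5,1), (0,5,4), (2,1,5), (2,5,1), (3,4,5), (3,5,4), (4,0,3), (4,3,0), (5,0,3), (5,2,3), (5,3,0), (5,3,2).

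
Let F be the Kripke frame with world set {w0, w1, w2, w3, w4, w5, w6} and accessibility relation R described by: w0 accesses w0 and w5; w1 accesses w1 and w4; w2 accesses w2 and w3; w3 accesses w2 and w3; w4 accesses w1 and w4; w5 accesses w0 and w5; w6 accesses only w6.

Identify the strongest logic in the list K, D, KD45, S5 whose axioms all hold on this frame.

Serial (axiom D): yes — every world has a successor (e.g. w0 R w0).
Euclidean (axiom 5): yes — any two successors of a common world are R-related.
Transitive (axiom 4): yes — every two-step R-path is closed by a direct edge.
Reflexive (axiom T): yes — every world is R-related to itself.
So F validates K, D, KD45, S5. The strongest is S5.

S5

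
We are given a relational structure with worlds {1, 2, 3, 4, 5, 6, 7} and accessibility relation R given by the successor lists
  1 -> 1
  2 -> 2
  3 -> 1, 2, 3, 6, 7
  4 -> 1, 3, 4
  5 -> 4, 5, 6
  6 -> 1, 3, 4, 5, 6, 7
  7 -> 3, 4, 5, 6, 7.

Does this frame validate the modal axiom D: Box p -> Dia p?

Yes

Axiom D corresponds to the accessibility relation being serial.
Serial: yes — every world has a successor (e.g. 1 R 1).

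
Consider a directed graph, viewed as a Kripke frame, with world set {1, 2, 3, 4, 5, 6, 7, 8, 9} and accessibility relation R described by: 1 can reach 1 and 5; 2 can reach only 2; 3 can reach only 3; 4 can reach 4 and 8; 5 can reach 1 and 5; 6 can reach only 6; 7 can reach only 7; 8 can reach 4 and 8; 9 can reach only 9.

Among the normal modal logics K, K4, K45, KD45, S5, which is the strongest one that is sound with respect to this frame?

Transitive (axiom 4): yes — every two-step R-path is closed by a direct edge.
Euclidean (axiom 5): yes — any two successors of a common world are R-related.
Serial (axiom D): yes — every world has a successor (e.g. 1 R 1).
Reflexive (axiom T): yes — every world is R-related to itself.
So F validates K, K4, K45, KD45, S5. The strongest is S5.

S5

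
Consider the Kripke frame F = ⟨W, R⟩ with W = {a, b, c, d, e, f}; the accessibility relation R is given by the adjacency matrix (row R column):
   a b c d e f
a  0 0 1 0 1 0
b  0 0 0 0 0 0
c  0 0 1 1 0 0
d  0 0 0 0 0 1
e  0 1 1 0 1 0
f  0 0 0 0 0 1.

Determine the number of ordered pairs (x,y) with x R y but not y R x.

Enumerating: (a,c), (a,e), (c,d), (d,f), (e,b), (e,c).

6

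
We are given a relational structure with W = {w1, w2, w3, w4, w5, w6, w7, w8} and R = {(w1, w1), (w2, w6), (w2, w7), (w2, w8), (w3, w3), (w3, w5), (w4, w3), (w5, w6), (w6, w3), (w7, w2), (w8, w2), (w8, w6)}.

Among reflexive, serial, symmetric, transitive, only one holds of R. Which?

Reflexive: no — w2 is not related to itself.
Serial: yes — every world has a successor (e.g. w1 R w1).
Symmetric: no — w2 R w6 but not w6 R w2.
Transitive: no — w2 R w6 and w6 R w3, but not w2 R w3.
Only serial holds.

serial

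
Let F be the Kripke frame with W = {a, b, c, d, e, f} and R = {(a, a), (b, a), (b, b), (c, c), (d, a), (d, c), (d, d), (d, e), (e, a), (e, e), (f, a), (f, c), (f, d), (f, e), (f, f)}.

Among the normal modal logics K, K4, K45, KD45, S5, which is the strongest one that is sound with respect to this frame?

Transitive (axiom 4): yes — every two-step R-path is closed by a direct edge.
Euclidean (axiom 5): no — d R a and d R c, but not a R c.
Serial (axiom D): yes — every world has a successor (e.g. a R a).
Reflexive (axiom T): yes — every world is R-related to itself.
So F validates K, K4; K45 would additionally require R to be Euclidean. The strongest is K4.

K4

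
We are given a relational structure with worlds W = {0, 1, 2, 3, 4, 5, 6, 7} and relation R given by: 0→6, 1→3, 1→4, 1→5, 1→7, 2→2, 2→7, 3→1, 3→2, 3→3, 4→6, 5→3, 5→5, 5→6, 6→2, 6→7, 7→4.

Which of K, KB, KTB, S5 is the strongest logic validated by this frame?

K

Symmetric (axiom B): no — 0 R 6 but not 6 R 0.
Reflexive (axiom T): no — 0 is not related to itself.
Euclidean (axiom 5): no — 1 R 3 and 1 R 4, but not 3 R 4.
So F validates K; KB would additionally require R to be symmetric. The strongest is K.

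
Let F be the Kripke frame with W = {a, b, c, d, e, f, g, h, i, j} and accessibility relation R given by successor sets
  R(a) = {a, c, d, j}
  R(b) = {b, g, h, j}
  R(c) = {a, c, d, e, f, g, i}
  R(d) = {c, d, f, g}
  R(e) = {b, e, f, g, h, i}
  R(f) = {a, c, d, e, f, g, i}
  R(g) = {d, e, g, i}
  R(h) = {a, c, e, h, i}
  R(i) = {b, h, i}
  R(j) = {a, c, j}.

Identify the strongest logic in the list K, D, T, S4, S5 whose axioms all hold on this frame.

Serial (axiom D): yes — every world has a successor (e.g. a R a).
Reflexive (axiom T): yes — every world is R-related to itself.
Transitive (axiom 4): no — a R c and c R e, but not a R e.
Euclidean (axiom 5): no — a R c and a R j, but not c R j.
So F validates K, D, T; S4 would additionally require R to be transitive. The strongest is T.

T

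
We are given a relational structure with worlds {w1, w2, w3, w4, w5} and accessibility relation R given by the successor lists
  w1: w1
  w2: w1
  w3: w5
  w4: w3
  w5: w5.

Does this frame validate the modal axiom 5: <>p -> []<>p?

By correspondence theory, 5 is valid on a frame iff R is Euclidean.
Euclidean: no — w4 R w3 and w4 R w3, but not w3 R w3.

No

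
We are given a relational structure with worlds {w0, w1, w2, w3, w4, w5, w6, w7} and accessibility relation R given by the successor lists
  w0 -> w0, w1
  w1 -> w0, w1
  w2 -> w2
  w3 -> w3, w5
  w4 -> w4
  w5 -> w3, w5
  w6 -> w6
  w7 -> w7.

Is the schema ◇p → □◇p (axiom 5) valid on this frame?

The schema 5 characterises exactly the Euclidean frames.
Euclidean: yes — any two successors of a common world are R-related.

Yes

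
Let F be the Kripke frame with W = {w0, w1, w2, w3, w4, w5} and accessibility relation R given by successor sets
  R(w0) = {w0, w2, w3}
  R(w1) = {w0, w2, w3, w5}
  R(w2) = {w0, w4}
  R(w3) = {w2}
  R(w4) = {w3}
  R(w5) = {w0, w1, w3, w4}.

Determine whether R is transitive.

No

Transitive: no — w0 R w2 and w2 R w4, but not w0 R w4.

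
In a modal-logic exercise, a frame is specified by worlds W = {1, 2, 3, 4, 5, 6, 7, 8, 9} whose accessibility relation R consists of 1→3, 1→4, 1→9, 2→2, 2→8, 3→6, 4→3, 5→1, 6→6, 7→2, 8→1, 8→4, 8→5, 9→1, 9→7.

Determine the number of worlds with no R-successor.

0

R is serial; there are no such worlds.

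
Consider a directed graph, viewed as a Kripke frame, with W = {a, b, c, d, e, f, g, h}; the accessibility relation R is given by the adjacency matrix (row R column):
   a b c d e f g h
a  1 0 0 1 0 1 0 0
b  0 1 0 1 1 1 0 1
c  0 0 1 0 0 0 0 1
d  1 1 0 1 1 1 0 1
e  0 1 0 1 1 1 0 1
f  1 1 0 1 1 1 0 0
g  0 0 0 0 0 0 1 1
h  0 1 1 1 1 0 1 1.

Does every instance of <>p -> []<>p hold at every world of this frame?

Axiom 5 corresponds to the accessibility relation being Euclidean.
Euclidean: no — b R f and b R h, but not f R h.

No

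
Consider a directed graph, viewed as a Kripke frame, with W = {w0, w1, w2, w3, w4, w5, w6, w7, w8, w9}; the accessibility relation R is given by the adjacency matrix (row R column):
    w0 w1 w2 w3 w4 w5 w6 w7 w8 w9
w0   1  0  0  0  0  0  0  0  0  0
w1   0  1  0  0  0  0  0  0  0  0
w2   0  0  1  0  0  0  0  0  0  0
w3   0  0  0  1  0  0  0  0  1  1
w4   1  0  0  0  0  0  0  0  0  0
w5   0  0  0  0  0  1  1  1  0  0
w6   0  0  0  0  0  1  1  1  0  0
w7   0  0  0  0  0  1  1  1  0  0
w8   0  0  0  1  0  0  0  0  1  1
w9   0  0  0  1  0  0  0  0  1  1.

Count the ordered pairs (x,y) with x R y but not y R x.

Enumerating: (w4,w0).

1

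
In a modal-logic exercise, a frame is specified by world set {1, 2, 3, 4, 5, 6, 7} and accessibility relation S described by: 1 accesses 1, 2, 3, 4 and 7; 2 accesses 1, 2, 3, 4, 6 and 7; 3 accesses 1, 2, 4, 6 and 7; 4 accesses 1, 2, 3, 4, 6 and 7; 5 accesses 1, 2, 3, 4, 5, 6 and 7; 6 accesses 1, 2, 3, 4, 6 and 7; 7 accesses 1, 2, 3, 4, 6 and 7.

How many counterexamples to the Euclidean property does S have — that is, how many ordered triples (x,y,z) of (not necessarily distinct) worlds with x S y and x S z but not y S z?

18

Enumerating: (1,3,3), (2,1,6), (2,3,3), (3,1,6), (4,1,6), (4,3,3), (5,1,5), (5,1,6), (5,2,5), (5,3,3), (5,3,5), (5,4,5), (5,6,5), (5,7,5), (6,1,6), (6,3,3), (7,1,6), (7,3,3).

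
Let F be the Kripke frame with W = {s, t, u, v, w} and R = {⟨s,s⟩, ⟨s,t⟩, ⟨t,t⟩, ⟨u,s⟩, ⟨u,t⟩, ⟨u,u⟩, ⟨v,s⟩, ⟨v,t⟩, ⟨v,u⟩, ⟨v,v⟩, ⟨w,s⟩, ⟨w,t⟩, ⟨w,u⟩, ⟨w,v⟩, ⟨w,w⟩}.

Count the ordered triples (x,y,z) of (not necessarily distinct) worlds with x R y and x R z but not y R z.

20

Enumerating: (s,t,s), (u,s,u), (u,t,s), (u,t,u), (v,s,u), (v,s,v), (v,t,s), (v,t,u), (v,t,v), (v,u,v), (w,s,u), (w,s,v), … and 8 more.
Total: 20.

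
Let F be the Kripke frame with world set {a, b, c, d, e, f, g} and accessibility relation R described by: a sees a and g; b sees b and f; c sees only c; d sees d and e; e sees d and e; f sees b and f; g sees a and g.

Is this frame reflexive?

Yes

Reflexive: yes — every world is R-related to itself.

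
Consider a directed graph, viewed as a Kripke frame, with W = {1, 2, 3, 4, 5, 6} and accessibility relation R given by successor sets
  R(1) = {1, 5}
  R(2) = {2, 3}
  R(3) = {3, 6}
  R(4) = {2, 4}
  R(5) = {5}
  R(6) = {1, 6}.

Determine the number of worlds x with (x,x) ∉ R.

R is reflexive; there are no such worlds.

0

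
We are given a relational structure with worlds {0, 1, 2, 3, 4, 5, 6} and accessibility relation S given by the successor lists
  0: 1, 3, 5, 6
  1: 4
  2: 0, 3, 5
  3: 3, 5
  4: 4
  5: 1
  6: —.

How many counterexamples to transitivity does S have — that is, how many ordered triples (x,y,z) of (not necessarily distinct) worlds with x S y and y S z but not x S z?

Enumerating: (0,1,4), (2,0,1), (2,0,6), (2,5,1), (3,5,1), (5,1,4).

6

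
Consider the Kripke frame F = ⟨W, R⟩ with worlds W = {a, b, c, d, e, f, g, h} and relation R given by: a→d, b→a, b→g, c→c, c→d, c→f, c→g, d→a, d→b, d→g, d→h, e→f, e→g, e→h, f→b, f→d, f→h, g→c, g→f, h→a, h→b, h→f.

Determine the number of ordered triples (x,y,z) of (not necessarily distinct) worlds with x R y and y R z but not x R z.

Enumerating: (a,d,a), (a,d,b), (a,d,g), (a,d,h), (b,a,d), (b,g,c), (b,g,f), (c,d,a), (c,d,b), (c,d,h), (c,f,b), (c,f,h), … and 24 more.
Total: 36.

36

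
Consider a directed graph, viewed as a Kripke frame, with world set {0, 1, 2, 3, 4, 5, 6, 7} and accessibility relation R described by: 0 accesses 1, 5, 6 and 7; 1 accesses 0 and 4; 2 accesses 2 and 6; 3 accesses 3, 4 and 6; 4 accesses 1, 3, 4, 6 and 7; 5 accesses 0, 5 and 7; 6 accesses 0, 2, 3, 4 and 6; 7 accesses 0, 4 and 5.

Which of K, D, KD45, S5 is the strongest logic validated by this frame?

Serial (axiom D): yes — every world has a successor (e.g. 0 R 1).
Euclidean (axiom 5): no — 0 R 1 and 0 R 5, but not 1 R 5.
Transitive (axiom 4): no — 0 R 1 and 1 R 4, but not 0 R 4.
Reflexive (axiom T): no — 0 is not related to itself.
So F validates K, D; KD45 would additionally require R to be Euclidean and transitive. The strongest is D.

D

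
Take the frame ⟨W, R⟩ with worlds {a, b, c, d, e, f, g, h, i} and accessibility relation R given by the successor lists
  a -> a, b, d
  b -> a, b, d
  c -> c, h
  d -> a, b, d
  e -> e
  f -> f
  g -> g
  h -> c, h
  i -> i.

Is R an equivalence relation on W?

Yes

Reflexive: yes — every world is R-related to itself.
Symmetric: yes — every pair in R has its reverse in R.
Transitive: yes — every two-step R-path is closed by a direct edge.
So R is an equivalence relation.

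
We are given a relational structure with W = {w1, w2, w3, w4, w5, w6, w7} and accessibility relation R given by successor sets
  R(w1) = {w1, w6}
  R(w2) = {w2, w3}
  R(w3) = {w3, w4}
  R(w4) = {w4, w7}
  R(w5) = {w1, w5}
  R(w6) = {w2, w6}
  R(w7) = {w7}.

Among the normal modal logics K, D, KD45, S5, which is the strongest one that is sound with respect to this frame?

D

Serial (axiom D): yes — every world has a successor (e.g. w1 R w1).
Euclidean (axiom 5): no — w1 R w6 and w1 R w1, but not w6 R w1.
Transitive (axiom 4): no — w1 R w6 and w6 R w2, but not w1 R w2.
Reflexive (axiom T): yes — every world is R-related to itself.
So F validates K, D; KD45 would additionally require R to be Euclidean and transitive. The strongest is D.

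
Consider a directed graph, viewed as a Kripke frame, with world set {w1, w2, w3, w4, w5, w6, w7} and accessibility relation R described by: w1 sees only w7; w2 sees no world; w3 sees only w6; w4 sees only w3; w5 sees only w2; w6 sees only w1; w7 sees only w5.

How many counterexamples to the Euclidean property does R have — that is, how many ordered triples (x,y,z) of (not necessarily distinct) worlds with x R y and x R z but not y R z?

6

Enumerating: (w1,w7,w7), (w3,w6,w6), (w4,w3,w3), (w5,w2,w2), (w6,w1,w1), (w7,w5,w5).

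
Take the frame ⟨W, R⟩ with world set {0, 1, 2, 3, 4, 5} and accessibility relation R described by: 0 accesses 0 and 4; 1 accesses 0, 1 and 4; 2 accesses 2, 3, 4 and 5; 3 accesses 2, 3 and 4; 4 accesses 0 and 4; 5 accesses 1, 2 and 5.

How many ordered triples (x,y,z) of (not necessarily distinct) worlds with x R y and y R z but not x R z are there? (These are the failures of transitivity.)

8

Enumerating: (2,4,0), (2,5,1), (3,2,5), (3,4,0), (5,1,0), (5,1,4), (5,2,3), (5,2,4).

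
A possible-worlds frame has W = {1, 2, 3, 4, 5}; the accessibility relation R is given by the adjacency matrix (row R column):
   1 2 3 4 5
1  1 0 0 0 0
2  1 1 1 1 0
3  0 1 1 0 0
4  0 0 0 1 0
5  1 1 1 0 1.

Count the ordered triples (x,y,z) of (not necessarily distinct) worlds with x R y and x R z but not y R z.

14

Enumerating: (2,1,2), (2,1,3), (2,1,4), (2,3,1), (2,3,4), (2,4,1), (2,4,2), (2,4,3), (5,1,2), (5,1,3), (5,1,5), (5,2,5), (5,3,1), (5,3,5).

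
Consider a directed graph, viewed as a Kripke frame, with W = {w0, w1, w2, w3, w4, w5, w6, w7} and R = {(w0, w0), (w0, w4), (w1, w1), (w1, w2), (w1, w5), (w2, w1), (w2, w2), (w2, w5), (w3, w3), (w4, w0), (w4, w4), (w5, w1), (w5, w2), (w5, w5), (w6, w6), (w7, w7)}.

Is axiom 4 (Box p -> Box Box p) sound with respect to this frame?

Yes

The schema 4 characterises exactly the transitive frames.
Transitive: yes — every two-step R-path is closed by a direct edge.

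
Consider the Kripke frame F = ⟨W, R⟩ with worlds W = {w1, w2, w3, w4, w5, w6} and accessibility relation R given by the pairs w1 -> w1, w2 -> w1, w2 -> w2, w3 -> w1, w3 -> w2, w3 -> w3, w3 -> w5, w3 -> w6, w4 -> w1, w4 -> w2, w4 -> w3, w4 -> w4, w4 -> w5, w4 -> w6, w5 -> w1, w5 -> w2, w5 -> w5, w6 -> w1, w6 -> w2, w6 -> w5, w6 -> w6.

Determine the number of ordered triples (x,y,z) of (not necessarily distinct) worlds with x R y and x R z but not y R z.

35

Enumerating: (w2,w1,w2), (w3,w1,w2), (w3,w1,w3), (w3,w1,w5), (w3,w1,w6), (w3,w2,w3), (w3,w2,w5), (w3,w2,w6), (w3,w5,w3), (w3,w5,w6), (w3,w6,w3), (w4,w1,w2), … and 23 more.
Total: 35.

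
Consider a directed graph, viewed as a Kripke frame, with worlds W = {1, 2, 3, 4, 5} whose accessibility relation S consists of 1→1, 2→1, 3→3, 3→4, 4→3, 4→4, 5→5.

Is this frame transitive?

Yes

Transitive: yes — every two-step S-path is closed by a direct edge.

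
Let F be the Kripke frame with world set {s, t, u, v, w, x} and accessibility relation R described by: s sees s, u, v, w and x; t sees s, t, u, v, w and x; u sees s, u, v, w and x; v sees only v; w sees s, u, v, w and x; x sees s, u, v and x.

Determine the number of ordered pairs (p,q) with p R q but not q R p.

10

Enumerating: (s,v), (t,s), (t,u), (t,v), (t,w), (t,x), (u,v), (w,v), (w,x), (x,v).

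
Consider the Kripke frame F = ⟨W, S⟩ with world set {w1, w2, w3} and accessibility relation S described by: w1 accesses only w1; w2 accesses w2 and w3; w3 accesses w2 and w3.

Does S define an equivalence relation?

Yes

Reflexive: yes — every world is S-related to itself.
Symmetric: yes — every pair in S has its reverse in S.
Transitive: yes — every two-step S-path is closed by a direct edge.
So S is an equivalence relation.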